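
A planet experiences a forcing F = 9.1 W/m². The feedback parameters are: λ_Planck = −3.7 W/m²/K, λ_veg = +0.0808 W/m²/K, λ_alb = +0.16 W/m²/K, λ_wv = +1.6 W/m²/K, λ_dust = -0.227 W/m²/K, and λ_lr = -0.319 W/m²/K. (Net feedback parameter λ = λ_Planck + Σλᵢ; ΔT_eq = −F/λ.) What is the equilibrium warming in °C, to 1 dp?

Net feedback parameter λ = (−3.7) + (+0.0808) + (+0.16) + (+1.6) + (-0.227) + (-0.319) = -2.4052 W/m²/K.
ΔT = −F/λ = −9.1/(-2.4052) = 3.8 °C.

3.8 °C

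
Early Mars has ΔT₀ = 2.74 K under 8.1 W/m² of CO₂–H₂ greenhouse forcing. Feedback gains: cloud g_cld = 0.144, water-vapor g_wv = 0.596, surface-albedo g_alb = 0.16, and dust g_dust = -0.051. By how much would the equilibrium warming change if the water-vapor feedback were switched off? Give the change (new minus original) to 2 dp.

Original: g = 0.849, ΔT = 2.74/(1−0.849) = 18.1457 K.
Without water-vapor: g' = 0.253, ΔT' = 2.74/(1−0.253) = 3.6680 K.
Change = 3.6680 − 18.1457 = -14.48 K.

-14.48 K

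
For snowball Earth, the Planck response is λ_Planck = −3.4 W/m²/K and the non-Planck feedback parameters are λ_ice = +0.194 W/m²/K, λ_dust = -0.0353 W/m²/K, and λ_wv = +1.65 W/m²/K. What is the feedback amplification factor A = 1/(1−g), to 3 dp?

2.137

Convert to gains: g_ice = 0.194/3.4 = 0.05706; g_dust = -0.0353/3.4 = -0.01038; g_wv = 1.65/3.4 = 0.4853.
Total gain g = 0.53198.
A = 1/(1 − 0.53198) = 2.137.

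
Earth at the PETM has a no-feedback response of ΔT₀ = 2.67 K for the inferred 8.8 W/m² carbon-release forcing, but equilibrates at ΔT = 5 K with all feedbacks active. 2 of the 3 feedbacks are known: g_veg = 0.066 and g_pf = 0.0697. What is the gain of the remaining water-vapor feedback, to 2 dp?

0.33

Amplification A = ΔT/ΔT₀ = 5/2.67 = 1.873.
Total gain g = 1 − 1/A = 1 − 1/1.873 = 0.4661.
Known gains sum to 0.066 + 0.0697 = 0.1357.
g_wv = 0.4661 − 0.1357 = 0.33.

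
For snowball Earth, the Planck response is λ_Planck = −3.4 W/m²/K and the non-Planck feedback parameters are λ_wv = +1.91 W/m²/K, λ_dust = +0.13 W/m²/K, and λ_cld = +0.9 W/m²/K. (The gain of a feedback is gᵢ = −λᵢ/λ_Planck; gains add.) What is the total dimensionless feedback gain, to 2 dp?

Convert to gains: g_wv = 1.91/3.4 = 0.5618; g_dust = 0.13/3.4 = 0.03824; g_cld = 0.9/3.4 = 0.2647.
Total gain g = 0.86474.

0.86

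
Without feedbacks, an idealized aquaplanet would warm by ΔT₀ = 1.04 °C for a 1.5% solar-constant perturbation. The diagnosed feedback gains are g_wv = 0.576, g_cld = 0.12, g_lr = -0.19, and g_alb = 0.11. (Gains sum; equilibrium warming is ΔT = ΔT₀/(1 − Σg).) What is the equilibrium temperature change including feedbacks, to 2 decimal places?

Total gain g = 0.576 + 0.12 − 0.19 + 0.11 = 0.616.
Amplification A = 1/(1 − 0.616) = 2.604.
ΔT = 1.04 × 2.604 = 2.71 °C.

2.71 °C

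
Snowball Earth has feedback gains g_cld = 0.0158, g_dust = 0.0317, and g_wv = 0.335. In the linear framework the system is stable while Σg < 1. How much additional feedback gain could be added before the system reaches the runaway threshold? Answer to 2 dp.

Current total gain = 0.0158 + 0.0317 + 0.335 = 0.3825.
Margin to runaway = 1 − 0.3825 = 0.62.

0.62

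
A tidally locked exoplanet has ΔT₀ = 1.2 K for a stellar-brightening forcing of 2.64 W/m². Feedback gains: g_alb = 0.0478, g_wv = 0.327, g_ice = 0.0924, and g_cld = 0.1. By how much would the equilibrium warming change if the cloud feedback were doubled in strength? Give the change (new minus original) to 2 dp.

0.83 K

Original: g = 0.5672, ΔT = 1.2/(1−0.5672) = 2.7726 K.
With doubled cloud: g' = 0.6672, ΔT' = 1.2/(1−0.6672) = 3.6058 K.
Change = 3.6058 − 2.7726 = 0.83 K.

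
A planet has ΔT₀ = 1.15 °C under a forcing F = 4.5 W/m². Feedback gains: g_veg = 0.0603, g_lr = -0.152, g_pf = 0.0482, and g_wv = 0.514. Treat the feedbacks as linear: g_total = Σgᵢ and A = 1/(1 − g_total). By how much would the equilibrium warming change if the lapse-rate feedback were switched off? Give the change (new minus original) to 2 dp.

Original: g = 0.4705, ΔT = 1.15/(1−0.4705) = 2.1719 °C.
Without lapse-rate: g' = 0.6225, ΔT' = 1.15/(1−0.6225) = 3.0464 °C.
Change = 3.0464 − 2.1719 = 0.87 °C.

0.87 °C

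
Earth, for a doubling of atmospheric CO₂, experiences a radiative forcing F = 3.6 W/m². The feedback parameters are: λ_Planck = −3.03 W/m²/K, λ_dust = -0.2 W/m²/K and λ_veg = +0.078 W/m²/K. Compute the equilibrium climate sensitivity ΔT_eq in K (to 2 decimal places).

Net feedback parameter λ = (−3.03) + (-0.2) + (+0.078) = -3.152 W/m²/K.
ΔT = −F/λ = −3.6/(-3.152) = 1.14 K.

1.14 K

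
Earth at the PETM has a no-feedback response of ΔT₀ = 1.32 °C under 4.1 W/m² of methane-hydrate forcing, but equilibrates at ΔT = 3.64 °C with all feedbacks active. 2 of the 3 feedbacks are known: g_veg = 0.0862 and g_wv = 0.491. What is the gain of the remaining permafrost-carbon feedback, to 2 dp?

0.06

Amplification A = ΔT/ΔT₀ = 3.64/1.32 = 2.758.
Total gain g = 1 − 1/A = 1 − 1/2.758 = 0.6374.
Known gains sum to 0.0862 + 0.491 = 0.5772.
g_pf = 0.6374 − 0.5772 = 0.06.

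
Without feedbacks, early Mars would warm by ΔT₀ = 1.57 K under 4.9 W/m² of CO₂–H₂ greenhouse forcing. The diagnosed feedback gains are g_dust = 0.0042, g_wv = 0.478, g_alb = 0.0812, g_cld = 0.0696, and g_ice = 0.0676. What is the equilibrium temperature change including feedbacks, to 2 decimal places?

5.24 K

Total gain g = 0.0042 + 0.478 + 0.0812 + 0.0696 + 0.0676 = 0.7006.
Amplification A = 1/(1 − 0.7006) = 3.34.
ΔT = 1.57 × 3.34 = 5.24 K.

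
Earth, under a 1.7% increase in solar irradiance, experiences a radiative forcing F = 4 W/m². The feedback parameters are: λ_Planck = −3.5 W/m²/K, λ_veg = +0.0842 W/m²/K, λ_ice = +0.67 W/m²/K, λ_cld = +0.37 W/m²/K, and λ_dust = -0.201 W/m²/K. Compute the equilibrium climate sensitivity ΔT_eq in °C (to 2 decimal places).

Net feedback parameter λ = (−3.5) + (+0.0842) + (+0.67) + (+0.37) + (-0.201) = -2.5768 W/m²/K.
ΔT = −F/λ = −4/(-2.5768) = 1.55 °C.

1.55 °C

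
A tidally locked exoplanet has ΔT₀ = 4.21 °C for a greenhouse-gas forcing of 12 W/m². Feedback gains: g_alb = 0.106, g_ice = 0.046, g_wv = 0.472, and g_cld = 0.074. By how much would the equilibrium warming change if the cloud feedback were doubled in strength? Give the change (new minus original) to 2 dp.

4.52 °C

Original: g = 0.698, ΔT = 4.21/(1−0.698) = 13.9404 °C.
With doubled cloud: g' = 0.772, ΔT' = 4.21/(1−0.772) = 18.4649 °C.
Change = 18.4649 − 13.9404 = 4.52 °C.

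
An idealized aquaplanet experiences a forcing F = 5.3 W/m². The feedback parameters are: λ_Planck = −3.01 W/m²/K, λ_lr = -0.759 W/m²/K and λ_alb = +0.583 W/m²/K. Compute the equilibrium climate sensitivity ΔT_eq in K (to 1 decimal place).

1.7 K

Net feedback parameter λ = (−3.01) + (-0.759) + (+0.583) = -3.186 W/m²/K.
ΔT = −F/λ = −5.3/(-3.186) = 1.7 K.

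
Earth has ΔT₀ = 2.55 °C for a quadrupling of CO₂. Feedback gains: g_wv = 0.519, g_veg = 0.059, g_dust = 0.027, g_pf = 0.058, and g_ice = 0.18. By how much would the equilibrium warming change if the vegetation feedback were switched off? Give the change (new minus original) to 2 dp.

-4.44 °C

Original: g = 0.843, ΔT = 2.55/(1−0.843) = 16.2420 °C.
Without vegetation: g' = 0.784, ΔT' = 2.55/(1−0.784) = 11.8056 °C.
Change = 11.8056 − 16.2420 = -4.44 °C.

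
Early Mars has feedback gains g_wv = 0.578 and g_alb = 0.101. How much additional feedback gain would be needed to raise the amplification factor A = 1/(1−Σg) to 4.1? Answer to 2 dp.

Current total gain = 0.679.
Target gain for A = 4.1: g* = 1 − 1/4.1 = 0.7561.
Additional gain needed = 0.7561 − 0.679 = 0.08.

0.08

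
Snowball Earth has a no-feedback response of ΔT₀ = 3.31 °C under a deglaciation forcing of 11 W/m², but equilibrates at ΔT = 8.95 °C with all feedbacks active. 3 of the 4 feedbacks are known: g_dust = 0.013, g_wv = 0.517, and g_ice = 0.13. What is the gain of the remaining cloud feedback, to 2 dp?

Amplification A = ΔT/ΔT₀ = 8.95/3.31 = 2.704.
Total gain g = 1 − 1/A = 1 − 1/2.704 = 0.6302.
Known gains sum to 0.013 + 0.517 + 0.13 = 0.66.
g_cld = 0.6302 − 0.66 = -0.03.

-0.03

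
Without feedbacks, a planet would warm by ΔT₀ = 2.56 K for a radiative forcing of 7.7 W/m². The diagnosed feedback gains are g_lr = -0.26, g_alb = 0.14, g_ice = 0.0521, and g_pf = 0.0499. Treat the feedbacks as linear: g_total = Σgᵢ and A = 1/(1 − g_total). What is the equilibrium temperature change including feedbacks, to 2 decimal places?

Total gain g = -0.26 + 0.14 + 0.0521 + 0.0499 = -0.018.
Amplification A = 1/(1 + 0.018) = 0.9823.
ΔT = 2.56 × 0.9823 = 2.51 K.

2.51 K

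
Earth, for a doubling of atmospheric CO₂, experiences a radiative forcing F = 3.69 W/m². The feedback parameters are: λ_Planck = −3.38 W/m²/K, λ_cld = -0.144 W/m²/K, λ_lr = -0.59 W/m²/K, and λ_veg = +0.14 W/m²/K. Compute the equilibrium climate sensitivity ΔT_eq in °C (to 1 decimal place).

0.9 °C

Net feedback parameter λ = (−3.38) + (-0.144) + (-0.59) + (+0.14) = -3.974 W/m²/K.
ΔT = −F/λ = −3.69/(-3.974) = 0.9 °C.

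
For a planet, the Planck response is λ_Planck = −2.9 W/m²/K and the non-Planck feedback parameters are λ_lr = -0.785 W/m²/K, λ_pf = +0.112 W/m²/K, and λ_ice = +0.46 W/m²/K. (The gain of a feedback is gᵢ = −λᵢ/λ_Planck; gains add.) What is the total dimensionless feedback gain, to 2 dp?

-0.07

Convert to gains: g_lr = -0.785/2.9 = -0.2707; g_pf = 0.112/2.9 = 0.03862; g_ice = 0.46/2.9 = 0.1586.
Total gain g = -0.07348.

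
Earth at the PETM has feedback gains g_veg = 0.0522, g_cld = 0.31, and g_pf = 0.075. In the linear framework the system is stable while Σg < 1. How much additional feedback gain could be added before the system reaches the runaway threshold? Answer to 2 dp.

Current total gain = 0.0522 + 0.31 + 0.075 = 0.4372.
Margin to runaway = 1 − 0.4372 = 0.56.

0.56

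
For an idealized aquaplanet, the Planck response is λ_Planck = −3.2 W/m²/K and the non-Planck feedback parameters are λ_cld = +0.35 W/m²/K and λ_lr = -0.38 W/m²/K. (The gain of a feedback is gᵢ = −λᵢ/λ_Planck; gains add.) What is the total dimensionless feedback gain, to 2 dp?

Convert to gains: g_cld = 0.35/3.2 = 0.1094; g_lr = -0.38/3.2 = -0.1187.
Total gain g = -0.0093.

-0.01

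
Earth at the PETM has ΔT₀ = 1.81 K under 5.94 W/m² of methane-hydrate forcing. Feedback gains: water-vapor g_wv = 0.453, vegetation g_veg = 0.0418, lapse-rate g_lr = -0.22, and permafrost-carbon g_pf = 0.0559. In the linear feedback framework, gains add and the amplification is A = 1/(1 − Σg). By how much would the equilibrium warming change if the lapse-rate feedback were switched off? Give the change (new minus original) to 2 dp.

Original: g = 0.3307, ΔT = 1.81/(1−0.3307) = 2.7043 K.
Without lapse-rate: g' = 0.5507, ΔT' = 1.81/(1−0.5507) = 4.0285 K.
Change = 4.0285 − 2.7043 = 1.32 K.

1.32 K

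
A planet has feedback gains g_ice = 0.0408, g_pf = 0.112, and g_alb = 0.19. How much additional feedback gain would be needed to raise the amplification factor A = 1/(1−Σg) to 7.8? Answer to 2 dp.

0.53

Current total gain = 0.3428.
Target gain for A = 7.8: g* = 1 − 1/7.8 = 0.8718.
Additional gain needed = 0.8718 − 0.3428 = 0.53.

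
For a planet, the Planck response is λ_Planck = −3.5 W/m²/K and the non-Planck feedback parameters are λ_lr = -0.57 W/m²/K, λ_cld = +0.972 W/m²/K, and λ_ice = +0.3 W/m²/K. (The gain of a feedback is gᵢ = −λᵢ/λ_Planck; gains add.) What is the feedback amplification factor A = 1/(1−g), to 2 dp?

Convert to gains: g_lr = -0.57/3.5 = -0.1629; g_cld = 0.972/3.5 = 0.2777; g_ice = 0.3/3.5 = 0.08571.
Total gain g = 0.20051.
A = 1/(1 − 0.20051) = 1.25.

1.25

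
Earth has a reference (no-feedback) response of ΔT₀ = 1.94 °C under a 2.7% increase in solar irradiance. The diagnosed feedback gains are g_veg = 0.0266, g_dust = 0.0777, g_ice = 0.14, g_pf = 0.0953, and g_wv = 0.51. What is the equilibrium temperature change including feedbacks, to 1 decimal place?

12.9 °C

Total gain g = 0.0266 + 0.0777 + 0.14 + 0.0953 + 0.51 = 0.8496.
Amplification A = 1/(1 − 0.8496) = 6.649.
ΔT = 1.94 × 6.649 = 12.9 °C.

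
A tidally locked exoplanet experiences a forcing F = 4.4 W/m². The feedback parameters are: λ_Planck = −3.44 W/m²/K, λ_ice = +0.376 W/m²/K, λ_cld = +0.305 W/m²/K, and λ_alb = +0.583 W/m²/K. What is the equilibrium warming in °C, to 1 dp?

2.0 °C

Net feedback parameter λ = (−3.44) + (+0.376) + (+0.305) + (+0.583) = -2.176 W/m²/K.
ΔT = −F/λ = −4.4/(-2.176) = 2.0 °C.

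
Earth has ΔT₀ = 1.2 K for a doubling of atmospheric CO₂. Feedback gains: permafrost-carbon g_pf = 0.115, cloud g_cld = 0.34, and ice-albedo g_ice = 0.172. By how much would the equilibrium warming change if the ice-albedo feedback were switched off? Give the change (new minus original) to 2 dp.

Original: g = 0.627, ΔT = 1.2/(1−0.627) = 3.2172 K.
Without ice-albedo: g' = 0.455, ΔT' = 1.2/(1−0.455) = 2.2018 K.
Change = 2.2018 − 3.2172 = -1.02 K.

-1.02 K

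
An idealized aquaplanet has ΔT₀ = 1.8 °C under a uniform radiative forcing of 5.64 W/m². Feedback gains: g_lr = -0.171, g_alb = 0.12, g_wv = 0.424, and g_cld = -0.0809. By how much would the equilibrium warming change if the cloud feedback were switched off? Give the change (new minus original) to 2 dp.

Original: g = 0.2921, ΔT = 1.8/(1−0.2921) = 2.5427 °C.
Without cloud: g' = 0.373, ΔT' = 1.8/(1−0.373) = 2.8708 °C.
Change = 2.8708 − 2.5427 = 0.33 °C.

0.33 °C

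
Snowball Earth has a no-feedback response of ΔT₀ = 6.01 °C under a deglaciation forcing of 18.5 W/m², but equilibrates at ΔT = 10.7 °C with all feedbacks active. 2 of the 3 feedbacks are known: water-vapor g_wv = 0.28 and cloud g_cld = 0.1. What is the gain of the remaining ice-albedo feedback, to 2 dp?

Amplification A = ΔT/ΔT₀ = 10.7/6.01 = 1.78.
Total gain g = 1 − 1/A = 1 − 1/1.78 = 0.4382.
Known gains sum to 0.28 + 0.1 = 0.38.
g_ice = 0.4382 − 0.38 = 0.06.

0.06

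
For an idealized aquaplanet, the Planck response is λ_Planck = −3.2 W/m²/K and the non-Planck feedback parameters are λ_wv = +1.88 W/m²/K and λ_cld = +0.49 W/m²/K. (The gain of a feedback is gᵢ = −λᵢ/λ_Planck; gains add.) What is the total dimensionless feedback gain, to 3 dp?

0.741

Convert to gains: g_wv = 1.88/3.2 = 0.5875; g_cld = 0.49/3.2 = 0.1531.
Total gain g = 0.7406.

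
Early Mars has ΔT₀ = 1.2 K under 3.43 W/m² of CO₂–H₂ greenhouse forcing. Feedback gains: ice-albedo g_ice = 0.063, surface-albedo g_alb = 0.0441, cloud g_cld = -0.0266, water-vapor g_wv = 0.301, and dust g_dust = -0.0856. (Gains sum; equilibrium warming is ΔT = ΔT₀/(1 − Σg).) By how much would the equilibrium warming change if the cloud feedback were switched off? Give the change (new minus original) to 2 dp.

Original: g = 0.2959, ΔT = 1.2/(1−0.2959) = 1.7043 K.
Without cloud: g' = 0.3225, ΔT' = 1.2/(1−0.3225) = 1.7712 K.
Change = 1.7712 − 1.7043 = 0.07 K.

0.07 K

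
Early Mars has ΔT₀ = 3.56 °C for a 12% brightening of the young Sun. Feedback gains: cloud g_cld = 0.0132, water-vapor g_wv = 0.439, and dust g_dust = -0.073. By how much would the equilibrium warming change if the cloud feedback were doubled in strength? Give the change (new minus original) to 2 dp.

Original: g = 0.3792, ΔT = 3.56/(1−0.3792) = 5.7345 °C.
With doubled cloud: g' = 0.3924, ΔT' = 3.56/(1−0.3924) = 5.8591 °C.
Change = 5.8591 − 5.7345 = 0.12 °C.

0.12 °C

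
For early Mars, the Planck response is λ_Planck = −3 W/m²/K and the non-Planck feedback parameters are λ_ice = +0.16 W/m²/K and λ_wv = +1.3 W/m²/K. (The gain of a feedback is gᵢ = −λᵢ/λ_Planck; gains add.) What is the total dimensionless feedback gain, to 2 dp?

Convert to gains: g_ice = 0.16/3 = 0.05333; g_wv = 1.3/3 = 0.4333.
Total gain g = 0.48663.

0.49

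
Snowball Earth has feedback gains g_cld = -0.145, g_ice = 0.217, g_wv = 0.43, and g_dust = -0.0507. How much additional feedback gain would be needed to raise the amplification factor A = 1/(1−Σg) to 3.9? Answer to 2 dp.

0.29

Current total gain = 0.4513.
Target gain for A = 3.9: g* = 1 − 1/3.9 = 0.7436.
Additional gain needed = 0.7436 − 0.4513 = 0.29.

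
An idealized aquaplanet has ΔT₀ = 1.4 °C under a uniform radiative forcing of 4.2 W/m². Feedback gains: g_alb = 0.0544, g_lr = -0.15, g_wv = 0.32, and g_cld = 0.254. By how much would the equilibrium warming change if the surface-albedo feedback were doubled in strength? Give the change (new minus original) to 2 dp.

Original: g = 0.4784, ΔT = 1.4/(1−0.4784) = 2.6840 °C.
With doubled surface-albedo: g' = 0.5328, ΔT' = 1.4/(1−0.5328) = 2.9966 °C.
Change = 2.9966 − 2.6840 = 0.31 °C.

0.31 °C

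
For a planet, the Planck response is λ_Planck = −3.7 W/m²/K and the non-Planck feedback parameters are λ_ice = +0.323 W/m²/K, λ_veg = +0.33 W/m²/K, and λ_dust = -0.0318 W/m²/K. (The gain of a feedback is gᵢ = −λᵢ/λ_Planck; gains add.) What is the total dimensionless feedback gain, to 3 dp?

Convert to gains: g_ice = 0.323/3.7 = 0.0873; g_veg = 0.33/3.7 = 0.08919; g_dust = -0.0318/3.7 = -0.008595.
Total gain g = 0.167895.

0.168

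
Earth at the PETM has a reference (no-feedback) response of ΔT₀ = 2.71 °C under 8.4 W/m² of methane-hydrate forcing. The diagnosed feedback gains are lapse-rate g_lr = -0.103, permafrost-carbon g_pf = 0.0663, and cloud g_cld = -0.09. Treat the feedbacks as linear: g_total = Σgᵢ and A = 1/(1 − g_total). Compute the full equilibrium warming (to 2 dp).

Total gain g = -0.103 + 0.0663 − 0.09 = -0.1267.
Amplification A = 1/(1 + 0.1267) = 0.8875.
ΔT = 2.71 × 0.8875 = 2.41 °C.

2.41 °C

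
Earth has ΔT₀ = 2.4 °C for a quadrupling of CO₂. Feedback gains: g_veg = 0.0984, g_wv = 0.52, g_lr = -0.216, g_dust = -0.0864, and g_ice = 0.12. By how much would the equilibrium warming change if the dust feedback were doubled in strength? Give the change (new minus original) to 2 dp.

-0.57 °C

Original: g = 0.436, ΔT = 2.4/(1−0.436) = 4.2553 °C.
With doubled dust: g' = 0.3496, ΔT' = 2.4/(1−0.3496) = 3.6900 °C.
Change = 3.6900 − 4.2553 = -0.57 °C.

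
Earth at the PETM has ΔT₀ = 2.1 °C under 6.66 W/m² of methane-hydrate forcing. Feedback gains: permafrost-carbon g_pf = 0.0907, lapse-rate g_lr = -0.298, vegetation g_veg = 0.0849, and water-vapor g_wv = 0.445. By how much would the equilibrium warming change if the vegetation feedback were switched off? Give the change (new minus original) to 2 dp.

-0.35 °C

Original: g = 0.3226, ΔT = 2.1/(1−0.3226) = 3.1001 °C.
Without vegetation: g' = 0.2377, ΔT' = 2.1/(1−0.2377) = 2.7548 °C.
Change = 2.7548 − 3.1001 = -0.35 °C.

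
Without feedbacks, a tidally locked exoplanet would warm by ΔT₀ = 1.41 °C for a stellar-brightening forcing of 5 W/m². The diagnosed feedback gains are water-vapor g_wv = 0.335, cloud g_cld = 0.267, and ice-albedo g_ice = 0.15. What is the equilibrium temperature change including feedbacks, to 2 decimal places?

Total gain g = 0.335 + 0.267 + 0.15 = 0.752.
Amplification A = 1/(1 − 0.752) = 4.032.
ΔT = 1.41 × 4.032 = 5.69 °C.

5.69 °C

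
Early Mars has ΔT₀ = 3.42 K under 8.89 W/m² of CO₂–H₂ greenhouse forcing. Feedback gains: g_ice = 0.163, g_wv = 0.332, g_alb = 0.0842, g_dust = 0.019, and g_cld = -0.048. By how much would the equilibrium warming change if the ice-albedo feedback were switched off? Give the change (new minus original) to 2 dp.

-2.02 K

Original: g = 0.5502, ΔT = 3.42/(1−0.5502) = 7.6034 K.
Without ice-albedo: g' = 0.3872, ΔT' = 3.42/(1−0.3872) = 5.5809 K.
Change = 5.5809 − 7.6034 = -2.02 K.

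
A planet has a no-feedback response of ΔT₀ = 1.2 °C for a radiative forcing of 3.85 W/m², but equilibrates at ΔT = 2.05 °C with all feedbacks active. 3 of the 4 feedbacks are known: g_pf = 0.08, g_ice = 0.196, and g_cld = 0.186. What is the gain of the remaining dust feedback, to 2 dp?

-0.05

Amplification A = ΔT/ΔT₀ = 2.05/1.2 = 1.708.
Total gain g = 1 − 1/A = 1 − 1/1.708 = 0.4145.
Known gains sum to 0.08 + 0.196 + 0.186 = 0.462.
g_dust = 0.4145 − 0.462 = -0.05.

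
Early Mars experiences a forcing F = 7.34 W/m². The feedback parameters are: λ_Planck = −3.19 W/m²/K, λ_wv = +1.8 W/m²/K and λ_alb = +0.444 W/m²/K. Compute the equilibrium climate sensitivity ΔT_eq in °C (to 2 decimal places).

7.76 °C

Net feedback parameter λ = (−3.19) + (+1.8) + (+0.444) = -0.946 W/m²/K.
ΔT = −F/λ = −7.34/(-0.946) = 7.76 °C.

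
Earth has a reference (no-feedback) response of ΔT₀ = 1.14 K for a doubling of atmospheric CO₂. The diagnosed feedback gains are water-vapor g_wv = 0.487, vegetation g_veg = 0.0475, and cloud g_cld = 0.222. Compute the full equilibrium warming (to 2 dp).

4.68 K

Total gain g = 0.487 + 0.0475 + 0.222 = 0.7565.
Amplification A = 1/(1 − 0.7565) = 4.107.
ΔT = 1.14 × 4.107 = 4.68 K.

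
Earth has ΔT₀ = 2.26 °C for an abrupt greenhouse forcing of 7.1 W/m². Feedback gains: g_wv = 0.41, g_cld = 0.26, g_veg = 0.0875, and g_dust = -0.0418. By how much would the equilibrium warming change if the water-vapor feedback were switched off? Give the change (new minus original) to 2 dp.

Original: g = 0.7157, ΔT = 2.26/(1−0.7157) = 7.9493 °C.
Without water-vapor: g' = 0.3057, ΔT' = 2.26/(1−0.3057) = 3.2551 °C.
Change = 3.2551 − 7.9493 = -4.69 °C.

-4.69 °C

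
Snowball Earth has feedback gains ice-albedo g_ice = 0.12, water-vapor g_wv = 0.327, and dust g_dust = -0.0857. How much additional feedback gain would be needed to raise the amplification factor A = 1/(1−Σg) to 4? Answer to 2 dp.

0.39

Current total gain = 0.3613.
Target gain for A = 4: g* = 1 − 1/4 = 0.75.
Additional gain needed = 0.75 − 0.3613 = 0.39.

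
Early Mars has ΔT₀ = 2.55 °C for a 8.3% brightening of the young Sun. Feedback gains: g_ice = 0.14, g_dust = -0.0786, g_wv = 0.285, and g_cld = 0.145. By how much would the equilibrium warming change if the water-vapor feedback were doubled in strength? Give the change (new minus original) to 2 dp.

Original: g = 0.4914, ΔT = 2.55/(1−0.4914) = 5.0138 °C.
With doubled water-vapor: g' = 0.7764, ΔT' = 2.55/(1−0.7764) = 11.4043 °C.
Change = 11.4043 − 5.0138 = 6.39 °C.

6.39 °C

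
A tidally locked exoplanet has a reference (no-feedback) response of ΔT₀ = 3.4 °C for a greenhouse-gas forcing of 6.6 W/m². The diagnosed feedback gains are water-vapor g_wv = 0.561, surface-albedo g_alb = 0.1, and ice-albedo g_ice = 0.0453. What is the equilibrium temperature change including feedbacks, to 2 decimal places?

Total gain g = 0.561 + 0.1 + 0.0453 = 0.7063.
Amplification A = 1/(1 − 0.7063) = 3.405.
ΔT = 3.4 × 3.405 = 11.58 °C.

11.58 °C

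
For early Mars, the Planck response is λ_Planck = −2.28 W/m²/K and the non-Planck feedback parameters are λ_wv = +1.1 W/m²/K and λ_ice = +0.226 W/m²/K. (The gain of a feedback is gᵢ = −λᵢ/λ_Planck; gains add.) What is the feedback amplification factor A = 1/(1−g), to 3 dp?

Convert to gains: g_wv = 1.1/2.28 = 0.4825; g_ice = 0.226/2.28 = 0.09912.
Total gain g = 0.58162.
A = 1/(1 − 0.58162) = 2.390.

2.390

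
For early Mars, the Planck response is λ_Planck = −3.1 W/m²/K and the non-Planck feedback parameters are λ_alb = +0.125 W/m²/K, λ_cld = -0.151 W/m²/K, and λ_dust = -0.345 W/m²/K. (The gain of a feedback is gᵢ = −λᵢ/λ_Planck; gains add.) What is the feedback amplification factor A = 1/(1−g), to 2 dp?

Convert to gains: g_alb = 0.125/3.1 = 0.04032; g_cld = -0.151/3.1 = -0.04871; g_dust = -0.345/3.1 = -0.1113.
Total gain g = -0.11969.
A = 1/(1 + 0.11969) = 0.89.

0.89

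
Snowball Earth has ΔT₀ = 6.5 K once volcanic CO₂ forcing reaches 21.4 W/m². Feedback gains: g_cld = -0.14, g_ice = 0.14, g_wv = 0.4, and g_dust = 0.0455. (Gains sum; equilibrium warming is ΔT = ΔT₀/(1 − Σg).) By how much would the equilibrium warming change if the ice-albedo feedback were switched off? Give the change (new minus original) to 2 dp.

-2.36 K

Original: g = 0.4455, ΔT = 6.5/(1−0.4455) = 11.7223 K.
Without ice-albedo: g' = 0.3055, ΔT' = 6.5/(1−0.3055) = 9.3593 K.
Change = 9.3593 − 11.7223 = -2.36 K.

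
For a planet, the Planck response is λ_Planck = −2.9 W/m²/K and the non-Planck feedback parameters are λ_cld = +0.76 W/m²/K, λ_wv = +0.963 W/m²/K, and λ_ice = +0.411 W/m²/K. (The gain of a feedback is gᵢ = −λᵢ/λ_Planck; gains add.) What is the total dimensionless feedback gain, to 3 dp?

0.736

Convert to gains: g_cld = 0.76/2.9 = 0.2621; g_wv = 0.963/2.9 = 0.3321; g_ice = 0.411/2.9 = 0.1417.
Total gain g = 0.7359.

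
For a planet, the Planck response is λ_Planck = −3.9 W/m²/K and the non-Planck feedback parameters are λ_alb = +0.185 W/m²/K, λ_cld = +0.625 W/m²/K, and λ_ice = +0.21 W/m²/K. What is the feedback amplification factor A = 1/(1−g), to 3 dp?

Convert to gains: g_alb = 0.185/3.9 = 0.04744; g_cld = 0.625/3.9 = 0.1603; g_ice = 0.21/3.9 = 0.05385.
Total gain g = 0.26159.
A = 1/(1 − 0.26159) = 1.354.

1.354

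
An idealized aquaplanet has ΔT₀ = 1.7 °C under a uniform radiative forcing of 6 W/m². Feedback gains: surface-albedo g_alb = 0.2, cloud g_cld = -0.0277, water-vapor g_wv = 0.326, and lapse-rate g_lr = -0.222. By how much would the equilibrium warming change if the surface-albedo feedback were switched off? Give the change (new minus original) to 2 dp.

-0.51 °C

Original: g = 0.2763, ΔT = 1.7/(1−0.2763) = 2.3490 °C.
Without surface-albedo: g' = 0.0763, ΔT' = 1.7/(1−0.0763) = 1.8404 °C.
Change = 1.8404 − 2.3490 = -0.51 °C.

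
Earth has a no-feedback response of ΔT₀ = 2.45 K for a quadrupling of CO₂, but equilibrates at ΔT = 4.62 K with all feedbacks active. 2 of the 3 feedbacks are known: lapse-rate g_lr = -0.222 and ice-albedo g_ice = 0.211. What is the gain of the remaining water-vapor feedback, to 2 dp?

Amplification A = ΔT/ΔT₀ = 4.62/2.45 = 1.886.
Total gain g = 1 − 1/A = 1 − 1/1.886 = 0.4698.
Known gains sum to -0.222 + 0.211 = -0.011.
g_wv = 0.4698 + 0.011 = 0.48.

0.48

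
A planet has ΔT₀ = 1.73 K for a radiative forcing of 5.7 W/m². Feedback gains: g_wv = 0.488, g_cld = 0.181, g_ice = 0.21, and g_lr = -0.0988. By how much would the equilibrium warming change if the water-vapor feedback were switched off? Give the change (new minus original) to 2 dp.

Original: g = 0.7802, ΔT = 1.73/(1−0.7802) = 7.8708 K.
Without water-vapor: g' = 0.2922, ΔT' = 1.73/(1−0.2922) = 2.4442 K.
Change = 2.4442 − 7.8708 = -5.43 K.

-5.43 K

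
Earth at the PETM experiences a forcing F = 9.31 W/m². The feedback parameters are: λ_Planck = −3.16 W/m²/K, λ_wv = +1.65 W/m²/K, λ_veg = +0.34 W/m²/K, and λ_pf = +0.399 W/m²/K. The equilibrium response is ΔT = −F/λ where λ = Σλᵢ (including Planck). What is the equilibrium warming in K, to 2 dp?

12.08 K

Net feedback parameter λ = (−3.16) + (+1.65) + (+0.34) + (+0.399) = -0.771 W/m²/K.
ΔT = −F/λ = −9.31/(-0.771) = 12.08 K.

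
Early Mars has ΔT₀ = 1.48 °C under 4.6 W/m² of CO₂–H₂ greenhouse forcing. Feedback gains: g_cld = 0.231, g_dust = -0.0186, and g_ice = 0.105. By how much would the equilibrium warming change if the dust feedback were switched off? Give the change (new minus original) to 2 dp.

0.06 °C

Original: g = 0.3174, ΔT = 1.48/(1−0.3174) = 2.1682 °C.
Without dust: g' = 0.336, ΔT' = 1.48/(1−0.336) = 2.2289 °C.
Change = 2.2289 − 2.1682 = 0.06 °C.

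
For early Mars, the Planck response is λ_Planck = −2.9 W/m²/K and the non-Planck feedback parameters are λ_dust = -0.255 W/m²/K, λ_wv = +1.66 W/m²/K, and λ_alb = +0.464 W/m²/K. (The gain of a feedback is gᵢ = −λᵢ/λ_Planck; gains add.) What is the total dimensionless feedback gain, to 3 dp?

Convert to gains: g_dust = -0.255/2.9 = -0.08793; g_wv = 1.66/2.9 = 0.5724; g_alb = 0.464/2.9 = 0.16.
Total gain g = 0.64447.

0.644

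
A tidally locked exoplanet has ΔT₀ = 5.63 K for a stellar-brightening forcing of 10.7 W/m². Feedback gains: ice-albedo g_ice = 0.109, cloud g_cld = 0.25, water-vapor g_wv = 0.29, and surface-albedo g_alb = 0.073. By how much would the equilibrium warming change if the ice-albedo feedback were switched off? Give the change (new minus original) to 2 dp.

-5.70 K

Original: g = 0.722, ΔT = 5.63/(1−0.722) = 20.2518 K.
Without ice-albedo: g' = 0.613, ΔT' = 5.63/(1−0.613) = 14.5478 K.
Change = 14.5478 − 20.2518 = -5.70 K.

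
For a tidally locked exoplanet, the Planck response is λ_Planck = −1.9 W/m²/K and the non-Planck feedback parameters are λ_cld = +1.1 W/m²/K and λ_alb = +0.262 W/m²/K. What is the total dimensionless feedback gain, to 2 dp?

0.72

Convert to gains: g_cld = 1.1/1.9 = 0.5789; g_alb = 0.262/1.9 = 0.1379.
Total gain g = 0.7168.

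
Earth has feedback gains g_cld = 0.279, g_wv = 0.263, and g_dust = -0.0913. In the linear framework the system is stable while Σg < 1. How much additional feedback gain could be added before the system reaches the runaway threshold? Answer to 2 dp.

Current total gain = 0.279 + 0.263 − 0.0913 = 0.4507.
Margin to runaway = 1 − 0.4507 = 0.55.

0.55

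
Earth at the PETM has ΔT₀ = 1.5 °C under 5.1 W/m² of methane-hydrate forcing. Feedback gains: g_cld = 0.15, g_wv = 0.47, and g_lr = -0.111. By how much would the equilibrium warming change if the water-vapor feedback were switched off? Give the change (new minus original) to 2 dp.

Original: g = 0.509, ΔT = 1.5/(1−0.509) = 3.0550 °C.
Without water-vapor: g' = 0.039, ΔT' = 1.5/(1−0.039) = 1.5609 °C.
Change = 1.5609 − 3.0550 = -1.49 °C.

-1.49 °C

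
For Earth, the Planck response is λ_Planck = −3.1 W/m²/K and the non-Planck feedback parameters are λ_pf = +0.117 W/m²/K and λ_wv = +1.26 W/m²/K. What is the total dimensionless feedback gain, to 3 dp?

0.444

Convert to gains: g_pf = 0.117/3.1 = 0.03774; g_wv = 1.26/3.1 = 0.4065.
Total gain g = 0.44424.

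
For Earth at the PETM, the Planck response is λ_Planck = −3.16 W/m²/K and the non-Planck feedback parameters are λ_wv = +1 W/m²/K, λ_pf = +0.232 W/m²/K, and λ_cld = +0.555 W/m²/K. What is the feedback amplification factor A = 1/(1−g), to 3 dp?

Convert to gains: g_wv = 1/3.16 = 0.3165; g_pf = 0.232/3.16 = 0.07342; g_cld = 0.555/3.16 = 0.1756.
Total gain g = 0.56552.
A = 1/(1 − 0.56552) = 2.302.

2.302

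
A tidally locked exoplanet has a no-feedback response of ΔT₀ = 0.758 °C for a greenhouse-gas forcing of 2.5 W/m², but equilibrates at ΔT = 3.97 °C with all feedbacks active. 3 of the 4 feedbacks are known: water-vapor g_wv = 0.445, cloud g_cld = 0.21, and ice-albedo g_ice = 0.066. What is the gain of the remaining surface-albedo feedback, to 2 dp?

Amplification A = ΔT/ΔT₀ = 3.97/0.758 = 5.237.
Total gain g = 1 − 1/A = 1 − 1/5.237 = 0.8091.
Known gains sum to 0.445 + 0.21 + 0.066 = 0.721.
g_alb = 0.8091 − 0.721 = 0.09.

0.09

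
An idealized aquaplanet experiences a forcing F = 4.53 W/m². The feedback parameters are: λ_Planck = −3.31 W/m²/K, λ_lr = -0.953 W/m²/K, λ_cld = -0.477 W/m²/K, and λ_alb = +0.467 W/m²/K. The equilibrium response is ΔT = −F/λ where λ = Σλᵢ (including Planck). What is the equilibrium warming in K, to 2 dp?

1.06 K

Net feedback parameter λ = (−3.31) + (-0.953) + (-0.477) + (+0.467) = -4.273 W/m²/K.
ΔT = −F/λ = −4.53/(-4.273) = 1.06 K.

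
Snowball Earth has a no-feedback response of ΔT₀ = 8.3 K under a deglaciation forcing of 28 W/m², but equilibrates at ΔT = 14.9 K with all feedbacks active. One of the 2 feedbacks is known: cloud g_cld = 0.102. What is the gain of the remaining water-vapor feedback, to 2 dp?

Amplification A = ΔT/ΔT₀ = 14.9/8.3 = 1.795.
Total gain g = 1 − 1/A = 1 − 1/1.795 = 0.4429.
The known gain is 0.102.
g_wv = 0.4429 − 0.102 = 0.34.

0.34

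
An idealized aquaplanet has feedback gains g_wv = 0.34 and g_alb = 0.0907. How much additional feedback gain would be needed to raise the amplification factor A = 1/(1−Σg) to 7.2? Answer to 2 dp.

Current total gain = 0.4307.
Target gain for A = 7.2: g* = 1 − 1/7.2 = 0.8611.
Additional gain needed = 0.8611 − 0.4307 = 0.43.

0.43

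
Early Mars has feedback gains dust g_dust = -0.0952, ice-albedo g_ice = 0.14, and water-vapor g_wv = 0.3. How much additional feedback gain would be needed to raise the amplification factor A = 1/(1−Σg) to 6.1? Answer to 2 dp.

0.49

Current total gain = 0.3448.
Target gain for A = 6.1: g* = 1 − 1/6.1 = 0.8361.
Additional gain needed = 0.8361 − 0.3448 = 0.49.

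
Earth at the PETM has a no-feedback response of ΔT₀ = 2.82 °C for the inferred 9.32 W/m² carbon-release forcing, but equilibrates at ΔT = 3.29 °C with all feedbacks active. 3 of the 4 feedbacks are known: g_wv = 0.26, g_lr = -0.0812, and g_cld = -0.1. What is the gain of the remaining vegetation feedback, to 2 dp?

0.06

Amplification A = ΔT/ΔT₀ = 3.29/2.82 = 1.167.
Total gain g = 1 − 1/A = 1 − 1/1.167 = 0.1431.
Known gains sum to 0.26 − 0.0812 − 0.1 = 0.0788.
g_veg = 0.1431 − 0.0788 = 0.06.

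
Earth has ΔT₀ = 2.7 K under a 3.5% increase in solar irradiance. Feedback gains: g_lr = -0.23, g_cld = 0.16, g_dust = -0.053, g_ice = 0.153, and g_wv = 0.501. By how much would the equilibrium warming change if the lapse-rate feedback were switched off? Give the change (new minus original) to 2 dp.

5.54 K

Original: g = 0.531, ΔT = 2.7/(1−0.531) = 5.7569 K.
Without lapse-rate: g' = 0.761, ΔT' = 2.7/(1−0.761) = 11.2971 K.
Change = 11.2971 − 5.7569 = 5.54 K.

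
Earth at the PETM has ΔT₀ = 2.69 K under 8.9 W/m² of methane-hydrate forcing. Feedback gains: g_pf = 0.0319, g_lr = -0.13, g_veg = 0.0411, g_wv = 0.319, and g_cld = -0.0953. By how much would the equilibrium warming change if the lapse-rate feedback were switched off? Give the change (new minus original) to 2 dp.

0.60 K

Original: g = 0.1667, ΔT = 2.69/(1−0.1667) = 3.2281 K.
Without lapse-rate: g' = 0.2967, ΔT' = 2.69/(1−0.2967) = 3.8248 K.
Change = 3.8248 − 3.2281 = 0.60 K.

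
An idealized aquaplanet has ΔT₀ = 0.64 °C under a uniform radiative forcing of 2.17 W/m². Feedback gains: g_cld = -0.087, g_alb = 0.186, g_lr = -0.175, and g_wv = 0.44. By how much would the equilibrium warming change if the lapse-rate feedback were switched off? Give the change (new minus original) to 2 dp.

0.38 °C

Original: g = 0.364, ΔT = 0.64/(1−0.364) = 1.0063 °C.
Without lapse-rate: g' = 0.539, ΔT' = 0.64/(1−0.539) = 1.3883 °C.
Change = 1.3883 − 1.0063 = 0.38 °C.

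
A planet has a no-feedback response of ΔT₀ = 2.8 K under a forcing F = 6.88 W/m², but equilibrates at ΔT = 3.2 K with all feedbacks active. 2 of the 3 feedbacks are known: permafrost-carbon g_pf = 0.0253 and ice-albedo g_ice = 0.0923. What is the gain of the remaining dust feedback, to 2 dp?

0.01

Amplification A = ΔT/ΔT₀ = 3.2/2.8 = 1.143.
Total gain g = 1 − 1/A = 1 − 1/1.143 = 0.1251.
Known gains sum to 0.0253 + 0.0923 = 0.1176.
g_dust = 0.1251 − 0.1176 = 0.01.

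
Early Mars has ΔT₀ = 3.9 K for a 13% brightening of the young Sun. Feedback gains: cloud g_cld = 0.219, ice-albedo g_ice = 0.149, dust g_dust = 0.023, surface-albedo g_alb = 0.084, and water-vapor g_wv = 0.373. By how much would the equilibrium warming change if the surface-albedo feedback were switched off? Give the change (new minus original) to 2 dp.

-9.13 K

Original: g = 0.848, ΔT = 3.9/(1−0.848) = 25.6579 K.
Without surface-albedo: g' = 0.764, ΔT' = 3.9/(1−0.764) = 16.5254 K.
Change = 16.5254 − 25.6579 = -9.13 K.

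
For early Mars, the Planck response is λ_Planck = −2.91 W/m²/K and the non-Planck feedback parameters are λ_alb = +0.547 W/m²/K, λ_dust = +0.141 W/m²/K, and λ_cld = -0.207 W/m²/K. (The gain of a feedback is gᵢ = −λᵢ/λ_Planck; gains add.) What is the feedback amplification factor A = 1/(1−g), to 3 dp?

1.198

Convert to gains: g_alb = 0.547/2.91 = 0.188; g_dust = 0.141/2.91 = 0.04845; g_cld = -0.207/2.91 = -0.07113.
Total gain g = 0.16532.
A = 1/(1 − 0.16532) = 1.198.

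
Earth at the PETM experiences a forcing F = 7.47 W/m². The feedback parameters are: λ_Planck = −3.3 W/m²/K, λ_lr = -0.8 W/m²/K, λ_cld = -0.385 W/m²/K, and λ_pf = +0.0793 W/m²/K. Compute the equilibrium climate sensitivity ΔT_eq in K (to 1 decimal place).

Net feedback parameter λ = (−3.3) + (-0.8) + (-0.385) + (+0.0793) = -4.4057 W/m²/K.
ΔT = −F/λ = −7.47/(-4.4057) = 1.7 K.

1.7 K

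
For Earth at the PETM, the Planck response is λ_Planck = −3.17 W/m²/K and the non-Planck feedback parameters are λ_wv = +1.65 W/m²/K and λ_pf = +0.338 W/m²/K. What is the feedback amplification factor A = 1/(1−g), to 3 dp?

Convert to gains: g_wv = 1.65/3.17 = 0.5205; g_pf = 0.338/3.17 = 0.1066.
Total gain g = 0.6271.
A = 1/(1 − 0.6271) = 2.682.

2.682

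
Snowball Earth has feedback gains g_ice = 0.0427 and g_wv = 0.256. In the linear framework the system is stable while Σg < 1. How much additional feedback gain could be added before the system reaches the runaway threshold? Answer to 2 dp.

Current total gain = 0.0427 + 0.256 = 0.2987.
Margin to runaway = 1 − 0.2987 = 0.70.

0.70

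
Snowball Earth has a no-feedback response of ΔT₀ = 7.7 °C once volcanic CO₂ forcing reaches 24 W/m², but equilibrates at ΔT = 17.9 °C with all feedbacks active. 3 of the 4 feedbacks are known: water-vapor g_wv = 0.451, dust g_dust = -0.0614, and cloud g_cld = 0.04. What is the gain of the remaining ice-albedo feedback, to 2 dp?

Amplification A = ΔT/ΔT₀ = 17.9/7.7 = 2.325.
Total gain g = 1 − 1/A = 1 − 1/2.325 = 0.5699.
Known gains sum to 0.451 − 0.0614 + 0.04 = 0.4296.
g_ice = 0.5699 − 0.4296 = 0.14.

0.14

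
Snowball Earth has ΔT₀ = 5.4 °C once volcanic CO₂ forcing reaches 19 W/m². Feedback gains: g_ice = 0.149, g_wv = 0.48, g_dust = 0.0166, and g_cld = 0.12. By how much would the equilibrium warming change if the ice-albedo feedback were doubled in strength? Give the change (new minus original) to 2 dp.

40.19 °C

Original: g = 0.7656, ΔT = 5.4/(1−0.7656) = 23.0375 °C.
With doubled ice-albedo: g' = 0.9146, ΔT' = 5.4/(1−0.9146) = 63.2319 °C.
Change = 63.2319 − 23.0375 = 40.19 °C.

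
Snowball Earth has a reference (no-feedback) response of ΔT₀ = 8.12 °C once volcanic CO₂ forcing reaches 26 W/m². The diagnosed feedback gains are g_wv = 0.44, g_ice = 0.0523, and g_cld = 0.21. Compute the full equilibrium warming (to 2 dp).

Total gain g = 0.44 + 0.0523 + 0.21 = 0.7023.
Amplification A = 1/(1 − 0.7023) = 3.359.
ΔT = 8.12 × 3.359 = 27.28 °C.

27.28 °C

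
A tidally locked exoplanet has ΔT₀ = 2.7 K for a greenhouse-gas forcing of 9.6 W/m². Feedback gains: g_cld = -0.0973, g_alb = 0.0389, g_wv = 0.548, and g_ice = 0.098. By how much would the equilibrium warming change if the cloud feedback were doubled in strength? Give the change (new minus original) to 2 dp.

-1.25 K

Original: g = 0.5876, ΔT = 2.7/(1−0.5876) = 6.5470 K.
With doubled cloud: g' = 0.4903, ΔT' = 2.7/(1−0.4903) = 5.2972 K.
Change = 5.2972 − 6.5470 = -1.25 K.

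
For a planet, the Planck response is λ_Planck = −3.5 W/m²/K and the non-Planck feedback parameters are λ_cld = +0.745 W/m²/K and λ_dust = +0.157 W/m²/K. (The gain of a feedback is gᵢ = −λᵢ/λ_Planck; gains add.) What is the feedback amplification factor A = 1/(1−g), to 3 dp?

Convert to gains: g_cld = 0.745/3.5 = 0.2129; g_dust = 0.157/3.5 = 0.04486.
Total gain g = 0.25776.
A = 1/(1 − 0.25776) = 1.347.

1.347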